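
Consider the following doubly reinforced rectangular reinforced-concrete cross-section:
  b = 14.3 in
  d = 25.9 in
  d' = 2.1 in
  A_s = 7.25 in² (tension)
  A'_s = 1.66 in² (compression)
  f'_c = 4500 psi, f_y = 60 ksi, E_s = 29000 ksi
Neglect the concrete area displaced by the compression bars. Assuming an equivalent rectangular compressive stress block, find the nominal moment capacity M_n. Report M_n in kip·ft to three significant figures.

M_n ≈ 836 kip·ft

Assume both steels yield.
a = (A_s − A'_s) f_y/(0.85 f'_c b) = (7.25 − 1.66) × 60/(0.85 × 4.5 × 14.3) = 6.132 in.
c = a/β₁ = 6.132/0.825 = 7.433 in; ε'_s = 0.003(c − d')/c = 0.0022 ≥ ε_y = 0.0021, so the compression steel yields.
M_n = (A_s − A'_s) f_y (d − a/2) + A'_s f_y (d − d') = 335.4 × (25.9 − 3.066) + 99.6 × (25.9 − 2.1) = 7658.5 + 2370.5 = 10029.0 kip·in = 10029.0/12 = 835.75 kip·ft.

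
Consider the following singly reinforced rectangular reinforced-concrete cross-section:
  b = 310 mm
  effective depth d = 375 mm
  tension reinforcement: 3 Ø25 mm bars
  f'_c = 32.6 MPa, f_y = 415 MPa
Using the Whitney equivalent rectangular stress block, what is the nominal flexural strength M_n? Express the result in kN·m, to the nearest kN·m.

A_s = 3 × 491 = 1473 mm².
T = A_s f_y = 1473 × 415 = 611295 N = 611.295 kN.
From C = T: a = T/(0.85 f'_c b) = 611295/(0.85 × 32.6 × 310) = 71.16 mm.
M_n = T(d − a/2) = 611.295 kN × (375 − 35.58) mm = 207.49 kN·m.

M_n ≈ 207 kN·m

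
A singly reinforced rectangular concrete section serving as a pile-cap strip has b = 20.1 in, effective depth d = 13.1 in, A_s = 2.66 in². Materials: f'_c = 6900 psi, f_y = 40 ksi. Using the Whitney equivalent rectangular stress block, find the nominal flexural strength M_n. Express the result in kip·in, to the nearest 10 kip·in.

M_n ≈ 1350 kip·in

T = A_s f_y = 2.66 × 40 = 106.4 kips.
a = T/(0.85 f'_c b) = 106.4/(0.85 × 6.9 × 20.1) = 0.903 in.
M_n = T(d − a/2) = 106.4 × (13.1 − 0.4515) = 1345.8 kip·in.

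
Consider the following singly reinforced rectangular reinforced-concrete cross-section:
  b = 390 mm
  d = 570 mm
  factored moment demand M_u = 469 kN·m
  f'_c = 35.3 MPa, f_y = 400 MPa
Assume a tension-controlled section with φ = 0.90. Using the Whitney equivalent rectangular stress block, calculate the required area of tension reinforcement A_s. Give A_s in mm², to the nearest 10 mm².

A_s ≈ 2470 mm²

M_n = M_u/φ = 469/0.90 = 521.111 kN·m.
With M_n = 0.85 f'_c a b (d − a/2), solve the quadratic for a:
a = d − √(d² − 2M_n/(0.85 f'_c b)) = 570 − √(570² − 2 × 521.111×10⁶/(0.85 × 35.3 × 390)) = 84.37 mm.
A_s = 0.85 f'_c a b / f_y = 0.85 × 35.3 × 84.37 × 390 / 400 = 2468.2 mm².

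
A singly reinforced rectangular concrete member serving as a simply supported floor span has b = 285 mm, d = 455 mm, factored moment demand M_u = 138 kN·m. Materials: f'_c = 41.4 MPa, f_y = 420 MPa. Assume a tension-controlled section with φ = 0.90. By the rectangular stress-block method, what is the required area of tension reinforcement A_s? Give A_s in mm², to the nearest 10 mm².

M_n = M_u/φ = 138/0.90 = 153.333 kN·m.
With M_n = 0.85 f'_c a b (d − a/2), solve the quadratic for a:
a = d − √(d² − 2M_n/(0.85 f'_c b)) = 455 − √(455² − 2 × 153.333×10⁶/(0.85 × 41.4 × 285)) = 34.94 mm.
A_s = 0.85 f'_c a b / f_y = 0.85 × 41.4 × 34.94 × 285 / 420 = 834.3 mm².

A_s ≈ 830 mm²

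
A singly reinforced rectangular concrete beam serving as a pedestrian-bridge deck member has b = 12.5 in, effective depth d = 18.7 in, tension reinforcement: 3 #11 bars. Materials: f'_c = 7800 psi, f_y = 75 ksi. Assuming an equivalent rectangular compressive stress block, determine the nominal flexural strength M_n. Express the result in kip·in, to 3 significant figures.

M_n ≈ 5820 kip·in

A_s = 3 × 1.56 = 4.68 in².
T = A_s f_y = 4.68 × 75 = 351 kips.
a = T/(0.85 f'_c b) = 351/(0.85 × 7.8 × 12.5) = 4.235 in.
M_n = T(d − a/2) = 351 × (18.7 − 2.1175) = 5820.5 kip·in.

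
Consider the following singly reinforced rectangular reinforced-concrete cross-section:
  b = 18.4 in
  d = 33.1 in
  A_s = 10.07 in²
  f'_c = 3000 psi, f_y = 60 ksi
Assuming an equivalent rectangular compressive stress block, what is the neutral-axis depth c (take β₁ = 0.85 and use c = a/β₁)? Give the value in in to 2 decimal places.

T = A_s f_y = 10.07 × 60 = 604.2 kips.
a = T/(0.85 f'_c b) = 604.2/(0.85 × 3 × 18.4) = 12.8772 in.
With β₁ = 0.85, c = a/β₁ = 12.8772/0.85 = 15.15 in.

c ≈ 15.15 in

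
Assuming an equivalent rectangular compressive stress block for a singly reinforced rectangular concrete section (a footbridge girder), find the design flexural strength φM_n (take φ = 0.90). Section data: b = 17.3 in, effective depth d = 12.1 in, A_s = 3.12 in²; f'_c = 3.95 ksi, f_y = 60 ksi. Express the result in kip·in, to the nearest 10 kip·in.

T = A_s f_y = 3.12 × 60 = 187.2 kips.
a = T/(0.85 f'_c b) = 187.2/(0.85 × 3.95 × 17.3) = 3.223 in.
M_n = T(d − a/2) = 187.2 × (12.1 − 1.6115) = 1963.4 kip·in.
φM_n = 0.90 × 1963.4 = 1767.1 kip·in.

φM_n ≈ 1770 kip·in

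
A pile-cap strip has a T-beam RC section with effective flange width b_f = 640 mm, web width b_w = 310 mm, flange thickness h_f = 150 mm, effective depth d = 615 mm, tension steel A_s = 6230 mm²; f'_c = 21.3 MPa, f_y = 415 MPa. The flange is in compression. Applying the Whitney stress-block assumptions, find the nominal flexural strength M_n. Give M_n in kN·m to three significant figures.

M_n ≈ 1270 kN·m

Tension: T = A_s f_y = 6230 × 415 = 2585450 N.
Try a within the flange: a = T/(0.85 f'_c b_f) = 2585450/(0.85 × 21.3 × 640) = 223.13 mm.
a = 223.13 > h_f = 150 mm: the block extends into the web. Split into flange-overhang and web parts.
C_f = 0.85 f'_c (b_f − b_w) h_f = 0.85 × 21.3 × (640 − 310) × 150 = 896198 N.
Remaining web compression depth: a_w = (T − C_f)/(0.85 f'_c b_w) = (2585450 − 896198)/(0.85 × 21.3 × 310) = 300.98 mm.
M_n = C_f(d − h_f/2) + (T − C_f)(d − a_w/2) = 896198 × (615 − 75) + 1689252 × (615 − 150.49) = 483.95 + 784.67 = 1268.62 × 10⁶ N·mm.
M_n = 1268.62 kN·m.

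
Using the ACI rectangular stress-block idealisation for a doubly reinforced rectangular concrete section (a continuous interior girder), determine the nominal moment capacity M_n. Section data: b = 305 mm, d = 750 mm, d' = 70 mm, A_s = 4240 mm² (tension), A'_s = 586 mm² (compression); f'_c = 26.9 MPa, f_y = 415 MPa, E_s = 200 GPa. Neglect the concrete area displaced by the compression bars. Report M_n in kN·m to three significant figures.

M_n ≈ 1140 kN·m

Assume both tension and compression steel yield.
Net tension couple steel: A_s − A'_s = 3654 mm².
a = (A_s − A'_s) f_y / (0.85 f'_c b) = 1516410/(0.85 × 26.9 × 305) = 217.44 mm.
c = a/β₁ = 217.44/0.85 = 255.81 mm; ε'_s = 0.003(c − d')/c = 0.0022 ≥ f_y/E_s = 0.0021, so compression steel does yield.
M_n = (A_s − A'_s) f_y (d − a/2) + A'_s f_y (d − d') = [1516410 × (750 − 108.72) + 243190 × (750 − 70)] × 10⁻⁶ = 972.44 + 165.37 = 1137.81 kN·m.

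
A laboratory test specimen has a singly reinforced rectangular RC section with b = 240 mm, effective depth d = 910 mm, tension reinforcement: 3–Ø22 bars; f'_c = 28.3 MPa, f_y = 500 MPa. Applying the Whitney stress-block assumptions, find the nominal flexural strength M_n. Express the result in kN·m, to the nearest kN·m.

M_n ≈ 491 kN·m

A_s = 3 × 380 = 1140 mm².
T = A_s f_y = 1140 × 500 = 570000 N = 570 kN.
From C = T: a = T/(0.85 f'_c b) = 570000/(0.85 × 28.3 × 240) = 98.73 mm.
M_n = T(d − a/2) = 570 kN × (910 − 49.365) mm = 490.56 kN·m.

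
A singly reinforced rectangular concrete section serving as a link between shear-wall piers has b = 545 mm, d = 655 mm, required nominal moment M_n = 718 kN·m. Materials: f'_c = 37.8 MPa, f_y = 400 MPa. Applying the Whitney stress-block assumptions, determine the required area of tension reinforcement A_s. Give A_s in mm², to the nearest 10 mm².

With M_n = 0.85 f'_c a b (d − a/2), solve the quadratic for a:
a = d − √(d² − 2M_n/(0.85 f'_c b)) = 655 − √(655² − 2 × 718×10⁶/(0.85 × 37.8 × 545)) = 65.92 mm.
A_s = 0.85 f'_c a b / f_y = 0.85 × 37.8 × 65.92 × 545 / 400 = 2885.8 mm².

A_s ≈ 2890 mm²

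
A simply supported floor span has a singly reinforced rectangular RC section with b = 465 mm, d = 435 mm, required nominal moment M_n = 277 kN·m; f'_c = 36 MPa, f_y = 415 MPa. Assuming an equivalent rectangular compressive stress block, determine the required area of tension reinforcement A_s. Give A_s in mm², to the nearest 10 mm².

A_s ≈ 1620 mm²

With M_n = 0.85 f'_c a b (d − a/2), solve the quadratic for a:
a = d − √(d² − 2M_n/(0.85 f'_c b)) = 435 − √(435² − 2 × 277×10⁶/(0.85 × 36 × 465)) = 47.33 mm.
A_s = 0.85 f'_c a b / f_y = 0.85 × 36 × 47.33 × 465 / 415 = 1622.8 mm².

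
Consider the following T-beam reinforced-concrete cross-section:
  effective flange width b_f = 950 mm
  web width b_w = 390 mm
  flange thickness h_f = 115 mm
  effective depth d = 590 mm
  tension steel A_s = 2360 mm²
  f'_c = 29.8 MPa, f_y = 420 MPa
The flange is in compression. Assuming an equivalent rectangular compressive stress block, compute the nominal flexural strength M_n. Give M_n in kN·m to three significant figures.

Tension: T = A_s f_y = 2360 × 420 = 991200 N.
Try a within the flange: a = T/(0.85 f'_c b_f) = 991200/(0.85 × 29.8 × 950) = 41.19 mm.
Since a = 41.19 ≤ h_f = 115 mm, the stress block lies entirely in the flange; analyse as a rectangular beam of width b_f.
M_n = T(d − a/2) = 991200 × (590 − 20.595) = 564.39 × 10⁶ N·mm.
M_n = 564.39 kN·m.

M_n ≈ 564 kN·m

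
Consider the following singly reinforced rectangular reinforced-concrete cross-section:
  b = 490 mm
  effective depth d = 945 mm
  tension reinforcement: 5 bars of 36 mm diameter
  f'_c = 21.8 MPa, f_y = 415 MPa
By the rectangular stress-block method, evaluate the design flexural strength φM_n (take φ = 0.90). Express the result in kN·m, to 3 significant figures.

φM_n ≈ 1580 kN·m

A_s = 5 × 1018 = 5090 mm².
T = A_s f_y = 5090 × 415 = 2112350 N = 2112.35 kN.
From C = T: a = T/(0.85 f'_c b) = 2112350/(0.85 × 21.8 × 490) = 232.65 mm.
M_n = T(d − a/2) = 2112.35 kN × (945 − 116.325) mm = 1750.45 kN·m.
φM_n = 0.90 × 1750.45 = 1575.41 kN·m.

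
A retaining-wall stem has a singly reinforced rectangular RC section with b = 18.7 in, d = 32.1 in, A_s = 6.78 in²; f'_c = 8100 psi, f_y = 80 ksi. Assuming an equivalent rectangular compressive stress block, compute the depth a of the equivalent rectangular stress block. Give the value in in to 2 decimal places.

a ≈ 4.21 in

T = A_s f_y = 6.78 × 80 = 542.4 kips.
a = T/(0.85 f'_c b) = 542.4/(0.85 × 8.1 × 18.7) = 4.21 in.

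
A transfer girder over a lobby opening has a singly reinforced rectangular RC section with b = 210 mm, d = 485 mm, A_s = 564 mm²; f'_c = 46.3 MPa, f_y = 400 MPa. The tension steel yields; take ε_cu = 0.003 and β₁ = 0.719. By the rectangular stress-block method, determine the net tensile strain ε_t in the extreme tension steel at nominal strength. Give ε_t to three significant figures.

ε_t ≈ 0.0353

a = A_s f_y/(0.85 f'_c b) = 27.30 mm.
β₁ = 0.719, so c = a/β₁ = 27.30/0.719 = 37.97 mm.
From the linear strain diagram with ε_cu = 0.003: ε_t = 0.003 (d − c)/c = 0.003 × (485 − 37.97)/37.97 = 0.0353.
Since ε_t ≥ 0.005, the section is tension-controlled.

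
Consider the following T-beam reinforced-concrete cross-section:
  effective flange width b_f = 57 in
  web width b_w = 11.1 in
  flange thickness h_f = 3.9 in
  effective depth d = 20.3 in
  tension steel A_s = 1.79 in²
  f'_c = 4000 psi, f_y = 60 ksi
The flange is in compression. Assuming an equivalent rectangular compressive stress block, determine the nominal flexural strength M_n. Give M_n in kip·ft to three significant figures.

Tension: T = A_s f_y = 1.79 × 60 = 107.4 kips.
Try a within the flange: a = T/(0.85 f'_c b_f) = 107.4/(0.85 × 4 × 57) = 0.554 in.
Since a = 0.554 ≤ h_f = 3.9 in, the stress block lies entirely in the flange; analyse as a rectangular beam of width b_f.
M_n = T(d − a/2) = 107.4 × (20.3 − 0.277) = 2150.5 kip·in.
M_n = 2150.5/12 = 179.21 kip·ft.

M_n ≈ 179 kip·ft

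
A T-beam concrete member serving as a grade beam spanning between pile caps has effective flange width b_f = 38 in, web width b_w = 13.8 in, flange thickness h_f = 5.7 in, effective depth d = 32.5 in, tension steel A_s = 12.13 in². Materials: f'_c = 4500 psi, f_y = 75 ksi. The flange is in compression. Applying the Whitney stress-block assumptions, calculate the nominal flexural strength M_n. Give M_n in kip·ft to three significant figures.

M_n ≈ 2220 kip·ft

Tension: T = A_s f_y = 12.13 × 75 = 909.75 kips.
Try a within the flange: a = T/(0.85 f'_c b_f) = 909.75/(0.85 × 4.5 × 38) = 6.259 in.
a = 6.259 > h_f = 5.7 in: the block extends into the web. Split into flange-overhang and web parts.
C_f = 0.85 f'_c (b_f − b_w) h_f = 0.85 × 4.5 × (38 − 13.8) × 5.7 = 527.6 kips.
Remaining web compression depth: a_w = (T − C_f)/(0.85 f'_c b_w) = (909.75 − 527.6)/(0.85 × 4.5 × 13.8) = 7.240 in.
M_n = C_f(d − h_f/2) + (T − C_f)(d − a_w/2) = 527.6 × (32.5 − 2.85) + 382.15 × (32.5 − 3.62) = 15643.3 + 11036.5 = 26679.8 kip·in.
M_n = 26679.8/12 = 2223.32 kip·ft.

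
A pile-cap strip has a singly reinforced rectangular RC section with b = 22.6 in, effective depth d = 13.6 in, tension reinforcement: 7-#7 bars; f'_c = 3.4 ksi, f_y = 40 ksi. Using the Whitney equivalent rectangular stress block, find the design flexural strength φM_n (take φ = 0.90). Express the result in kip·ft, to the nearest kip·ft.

A_s = 7 × 0.6 = 4.2 in².
T = A_s f_y = 4.2 × 40 = 168 kips.
a = T/(0.85 f'_c b) = 168/(0.85 × 3.4 × 22.6) = 2.572 in.
M_n = T(d − a/2) = 168 × (13.6 − 1.286) = 2068.8 kip·in = 2068.8/12 = 172.40 kip·ft.
φM_n = 0.90 × 172.40 = 155.16 kip·ft.

φM_n ≈ 155 kip·ft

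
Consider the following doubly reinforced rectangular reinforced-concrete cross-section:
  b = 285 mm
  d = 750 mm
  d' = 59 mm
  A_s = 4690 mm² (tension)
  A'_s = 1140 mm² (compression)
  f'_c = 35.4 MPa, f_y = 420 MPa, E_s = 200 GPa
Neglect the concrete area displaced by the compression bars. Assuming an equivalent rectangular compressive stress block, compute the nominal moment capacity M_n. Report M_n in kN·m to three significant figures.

Assume both tension and compression steel yield.
Net tension couple steel: A_s − A'_s = 3550 mm².
a = (A_s − A'_s) f_y / (0.85 f'_c b) = 1491000/(0.85 × 35.4 × 285) = 173.86 mm.
c = a/β₁ = 173.86/0.797 = 218.14 mm; ε'_s = 0.003(c − d')/c = 0.0022 ≥ f_y/E_s = 0.0021, so compression steel does yield.
M_n = (A_s − A'_s) f_y (d − a/2) + A'_s f_y (d − d') = [1491000 × (750 − 86.93) + 478800 × (750 − 59)] × 10⁻⁶ = 988.64 + 330.85 = 1319.49 kN·m.

M_n ≈ 1320 kN·m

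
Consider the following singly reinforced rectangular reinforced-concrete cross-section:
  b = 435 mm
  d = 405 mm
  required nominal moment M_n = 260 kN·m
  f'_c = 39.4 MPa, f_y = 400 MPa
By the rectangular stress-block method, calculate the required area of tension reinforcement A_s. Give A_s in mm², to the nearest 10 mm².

With M_n = 0.85 f'_c a b (d − a/2), solve the quadratic for a:
a = d − √(d² − 2M_n/(0.85 f'_c b)) = 405 − √(405² − 2 × 260×10⁶/(0.85 × 39.4 × 435)) = 46.77 mm.
A_s = 0.85 f'_c a b / f_y = 0.85 × 39.4 × 46.77 × 435 / 400 = 1703.4 mm².

A_s ≈ 1700 mm²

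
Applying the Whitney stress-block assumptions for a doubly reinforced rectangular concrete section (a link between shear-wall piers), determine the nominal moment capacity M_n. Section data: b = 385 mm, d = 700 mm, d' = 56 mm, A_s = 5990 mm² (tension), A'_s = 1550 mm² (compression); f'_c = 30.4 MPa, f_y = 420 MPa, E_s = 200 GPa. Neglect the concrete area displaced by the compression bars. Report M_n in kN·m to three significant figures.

Assume both tension and compression steel yield.
Net tension couple steel: A_s − A'_s = 4440 mm².
a = (A_s − A'_s) f_y / (0.85 f'_c b) = 1864800/(0.85 × 30.4 × 385) = 187.45 mm.
c = a/β₁ = 187.45/0.833 = 225.03 mm; ε'_s = 0.003(c − d')/c = 0.0023 ≥ f_y/E_s = 0.0021, so compression steel does yield.
M_n = (A_s − A'_s) f_y (d − a/2) + A'_s f_y (d − d') = [1864800 × (700 − 93.725) + 651000 × (700 − 56)] × 10⁻⁶ = 1130.58 + 419.24 = 1549.82 kN·m.

M_n ≈ 1550 kN·m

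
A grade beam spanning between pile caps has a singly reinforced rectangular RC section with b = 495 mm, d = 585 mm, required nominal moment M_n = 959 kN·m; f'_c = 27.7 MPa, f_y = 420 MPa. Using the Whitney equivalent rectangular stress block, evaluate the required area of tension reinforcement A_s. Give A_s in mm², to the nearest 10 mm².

With M_n = 0.85 f'_c a b (d − a/2), solve the quadratic for a:
a = d − √(d² − 2M_n/(0.85 f'_c b)) = 585 − √(585² − 2 × 959×10⁶/(0.85 × 27.7 × 495)) = 163.51 mm.
A_s = 0.85 f'_c a b / f_y = 0.85 × 27.7 × 163.51 × 495 / 420 = 4537.3 mm².

A_s ≈ 4540 mm²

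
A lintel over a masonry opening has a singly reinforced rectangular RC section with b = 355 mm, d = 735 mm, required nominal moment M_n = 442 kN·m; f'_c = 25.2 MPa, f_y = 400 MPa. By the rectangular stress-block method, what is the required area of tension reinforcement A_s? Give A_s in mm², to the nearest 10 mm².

With M_n = 0.85 f'_c a b (d − a/2), solve the quadratic for a:
a = d − √(d² − 2M_n/(0.85 f'_c b)) = 735 − √(735² − 2 × 442×10⁶/(0.85 × 25.2 × 355)) = 83.87 mm.
A_s = 0.85 f'_c a b / f_y = 0.85 × 25.2 × 83.87 × 355 / 400 = 1594.4 mm².

A_s ≈ 1590 mm²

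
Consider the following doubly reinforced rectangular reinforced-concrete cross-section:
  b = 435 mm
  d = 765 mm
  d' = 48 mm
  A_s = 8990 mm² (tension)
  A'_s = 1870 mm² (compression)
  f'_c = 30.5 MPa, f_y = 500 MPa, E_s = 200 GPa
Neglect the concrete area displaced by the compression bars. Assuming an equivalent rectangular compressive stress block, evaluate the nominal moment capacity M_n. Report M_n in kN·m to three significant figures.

M_n ≈ 2830 kN·m

Assume both tension and compression steel yield.
Net tension couple steel: A_s − A'_s = 7120 mm².
a = (A_s − A'_s) f_y / (0.85 f'_c b) = 3560000/(0.85 × 30.5 × 435) = 315.68 mm.
c = a/β₁ = 315.68/0.832 = 379.42 mm; ε'_s = 0.003(c − d')/c = 0.0026 ≥ f_y/E_s = 0.0025, so compression steel does yield.
M_n = (A_s − A'_s) f_y (d − a/2) + A'_s f_y (d − d') = [3560000 × (765 − 157.84) + 935000 × (765 − 48)] × 10⁻⁶ = 2161.49 + 670.40 = 2831.89 kN·m.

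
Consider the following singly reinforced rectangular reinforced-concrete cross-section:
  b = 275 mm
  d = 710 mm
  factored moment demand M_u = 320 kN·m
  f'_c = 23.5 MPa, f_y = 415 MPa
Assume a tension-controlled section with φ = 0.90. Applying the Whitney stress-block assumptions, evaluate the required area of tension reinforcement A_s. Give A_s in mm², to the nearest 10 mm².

A_s ≈ 1300 mm²

M_n = M_u/φ = 320/0.90 = 355.556 kN·m.
With M_n = 0.85 f'_c a b (d − a/2), solve the quadratic for a:
a = d − √(d² − 2M_n/(0.85 f'_c b)) = 710 − √(710² − 2 × 355.556×10⁶/(0.85 × 23.5 × 275)) = 97.92 mm.
A_s = 0.85 f'_c a b / f_y = 0.85 × 23.5 × 97.92 × 275 / 415 = 1296.1 mm².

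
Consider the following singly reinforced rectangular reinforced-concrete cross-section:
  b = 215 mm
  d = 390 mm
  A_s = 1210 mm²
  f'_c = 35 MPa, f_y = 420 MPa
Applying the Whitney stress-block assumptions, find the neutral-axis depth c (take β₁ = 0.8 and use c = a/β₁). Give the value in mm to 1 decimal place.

c ≈ 99.3 mm

T = A_s f_y = 1210 × 420 = 508200 N = 508.2 kN.
Setting C = 0.85 f'_c a b equal to T: a = 508200/(0.85 × 35 × 215) = 79.453 mm.
With β₁ = 0.8, c = a/β₁ = 79.453/0.8 = 99.3 mm.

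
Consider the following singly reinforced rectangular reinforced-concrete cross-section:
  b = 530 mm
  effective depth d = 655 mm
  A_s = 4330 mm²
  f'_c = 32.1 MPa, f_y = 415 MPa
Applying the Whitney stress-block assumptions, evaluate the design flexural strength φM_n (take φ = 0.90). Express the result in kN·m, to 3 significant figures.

T = A_s f_y = 4330 × 415 = 1796950 N = 1796.95 kN.
From C = T: a = T/(0.85 f'_c b) = 1796950/(0.85 × 32.1 × 530) = 124.26 mm.
M_n = T(d − a/2) = 1796.95 kN × (655 − 62.13) mm = 1065.36 kN·m.
φM_n = 0.90 × 1065.36 = 958.82 kN·m.

φM_n ≈ 959 kN·m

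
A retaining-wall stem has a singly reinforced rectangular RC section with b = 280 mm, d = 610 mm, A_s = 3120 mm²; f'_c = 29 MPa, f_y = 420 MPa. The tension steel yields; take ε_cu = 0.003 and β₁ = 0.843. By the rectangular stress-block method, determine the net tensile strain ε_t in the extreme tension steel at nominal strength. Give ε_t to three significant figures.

ε_t ≈ 0.00513

a = A_s f_y/(0.85 f'_c b) = 189.86 mm.
β₁ = 0.843, so c = a/β₁ = 189.86/0.843 = 225.22 mm.
From the linear strain diagram with ε_cu = 0.003: ε_t = 0.003 (d − c)/c = 0.003 × (610 − 225.22)/225.22 = 0.00513.
Since ε_t ≥ 0.005, the section is tension-controlled.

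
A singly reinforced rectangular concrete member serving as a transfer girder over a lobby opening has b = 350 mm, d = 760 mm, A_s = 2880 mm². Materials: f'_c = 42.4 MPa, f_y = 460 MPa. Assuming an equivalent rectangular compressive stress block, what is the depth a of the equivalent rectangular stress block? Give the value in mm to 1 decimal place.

T = A_s f_y = 2880 × 460 = 1324800 N = 1324.8 kN.
Setting C = 0.85 f'_c a b equal to T: a = 1324800/(0.85 × 42.4 × 350) = 105.0 mm.

a ≈ 105.0 mm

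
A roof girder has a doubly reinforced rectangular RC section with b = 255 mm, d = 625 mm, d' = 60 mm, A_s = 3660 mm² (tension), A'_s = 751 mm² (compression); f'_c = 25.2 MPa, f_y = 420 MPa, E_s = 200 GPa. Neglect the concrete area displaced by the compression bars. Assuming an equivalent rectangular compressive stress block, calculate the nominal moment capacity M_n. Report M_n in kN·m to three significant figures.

M_n ≈ 805 kN·m

Assume both tension and compression steel yield.
Net tension couple steel: A_s − A'_s = 2909 mm².
a = (A_s − A'_s) f_y / (0.85 f'_c b) = 1221780/(0.85 × 25.2 × 255) = 223.68 mm.
c = a/β₁ = 223.68/0.85 = 263.15 mm; ε'_s = 0.003(c − d')/c = 0.0023 ≥ f_y/E_s = 0.0021, so compression steel does yield.
M_n = (A_s − A'_s) f_y (d − a/2) + A'_s f_y (d − d') = [1221780 × (625 − 111.84) + 315420 × (625 − 60)] × 10⁻⁶ = 626.97 + 178.21 = 805.18 kN·m.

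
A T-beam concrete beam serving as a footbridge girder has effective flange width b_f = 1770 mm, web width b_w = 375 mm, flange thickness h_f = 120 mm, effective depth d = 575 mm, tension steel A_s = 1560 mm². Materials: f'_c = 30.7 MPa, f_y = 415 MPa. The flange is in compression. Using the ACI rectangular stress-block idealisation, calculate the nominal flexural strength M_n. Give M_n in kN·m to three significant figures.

M_n ≈ 368 kN·m

Tension: T = A_s f_y = 1560 × 415 = 647400 N.
Try a within the flange: a = T/(0.85 f'_c b_f) = 647400/(0.85 × 30.7 × 1770) = 14.02 mm.
Since a = 14.02 ≤ h_f = 120 mm, the stress block lies entirely in the flange; analyse as a rectangular beam of width b_f.
M_n = T(d − a/2) = 647400 × (575 − 7.01) = 367.72 × 10⁶ N·mm.
M_n = 367.72 kN·m.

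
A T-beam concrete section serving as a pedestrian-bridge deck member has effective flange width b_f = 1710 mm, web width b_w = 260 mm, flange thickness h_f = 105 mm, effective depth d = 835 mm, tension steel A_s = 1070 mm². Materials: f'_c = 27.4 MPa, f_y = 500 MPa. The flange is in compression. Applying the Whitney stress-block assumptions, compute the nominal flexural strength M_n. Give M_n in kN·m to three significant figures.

Tension: T = A_s f_y = 1070 × 500 = 535000 N.
Try a within the flange: a = T/(0.85 f'_c b_f) = 535000/(0.85 × 27.4 × 1710) = 13.43 mm.
Since a = 13.43 ≤ h_f = 105 mm, the stress block lies entirely in the flange; analyse as a rectangular beam of width b_f.
M_n = T(d − a/2) = 535000 × (835 − 6.715) = 443.13 × 10⁶ N·mm.
M_n = 443.13 kN·m.

M_n ≈ 443 kN·m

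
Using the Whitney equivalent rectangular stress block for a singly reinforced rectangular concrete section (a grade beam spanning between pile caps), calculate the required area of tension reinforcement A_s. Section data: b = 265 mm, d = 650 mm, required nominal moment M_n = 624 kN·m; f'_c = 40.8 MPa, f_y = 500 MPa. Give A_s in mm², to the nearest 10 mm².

A_s ≈ 2110 mm²

With M_n = 0.85 f'_c a b (d − a/2), solve the quadratic for a:
a = d − √(d² − 2M_n/(0.85 f'_c b)) = 650 − √(650² − 2 × 624×10⁶/(0.85 × 40.8 × 265)) = 114.55 mm.
A_s = 0.85 f'_c a b / f_y = 0.85 × 40.8 × 114.55 × 265 / 500 = 2105.5 mm².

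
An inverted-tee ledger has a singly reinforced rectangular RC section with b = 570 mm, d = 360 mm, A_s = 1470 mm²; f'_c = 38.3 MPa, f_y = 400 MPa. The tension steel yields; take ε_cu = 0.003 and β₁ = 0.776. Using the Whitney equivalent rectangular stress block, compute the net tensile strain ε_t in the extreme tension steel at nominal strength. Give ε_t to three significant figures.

a = A_s f_y/(0.85 f'_c b) = 31.69 mm.
β₁ = 0.776, so c = a/β₁ = 31.69/0.776 = 40.84 mm.
From the linear strain diagram with ε_cu = 0.003: ε_t = 0.003 (d − c)/c = 0.003 × (360 − 40.84)/40.84 = 0.0234.
Since ε_t ≥ 0.005, the section is tension-controlled.

ε_t ≈ 0.0234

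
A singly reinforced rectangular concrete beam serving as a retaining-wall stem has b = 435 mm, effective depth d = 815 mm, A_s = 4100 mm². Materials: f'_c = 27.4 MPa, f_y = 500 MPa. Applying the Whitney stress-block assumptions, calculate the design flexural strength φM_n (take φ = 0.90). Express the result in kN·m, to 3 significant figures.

T = A_s f_y = 4100 × 500 = 2050000 N = 2050 kN.
From C = T: a = T/(0.85 f'_c b) = 2050000/(0.85 × 27.4 × 435) = 202.35 mm.
M_n = T(d − a/2) = 2050 kN × (815 − 101.175) mm = 1463.34 kN·m.
φM_n = 0.90 × 1463.34 = 1317.01 kN·m.

φM_n ≈ 1320 kN·m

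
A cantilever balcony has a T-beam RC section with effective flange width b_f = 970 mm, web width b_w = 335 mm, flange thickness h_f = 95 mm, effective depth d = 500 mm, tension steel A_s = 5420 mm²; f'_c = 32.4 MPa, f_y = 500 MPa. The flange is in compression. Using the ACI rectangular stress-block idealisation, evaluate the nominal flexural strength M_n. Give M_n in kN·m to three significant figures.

M_n ≈ 1220 kN·m

Tension: T = A_s f_y = 5420 × 500 = 2710000 N.
Try a within the flange: a = T/(0.85 f'_c b_f) = 2710000/(0.85 × 32.4 × 970) = 101.45 mm.
a = 101.45 > h_f = 95 mm: the block extends into the web. Split into flange-overhang and web parts.
C_f = 0.85 f'_c (b_f − b_w) h_f = 0.85 × 32.4 × (970 − 335) × 95 = 1661351 N.
Remaining web compression depth: a_w = (T − C_f)/(0.85 f'_c b_w) = (2710000 − 1661351)/(0.85 × 32.4 × 335) = 113.66 mm.
M_n = C_f(d − h_f/2) + (T − C_f)(d − a_w/2) = 1661351 × (500 − 47.5) + 1048649 × (500 − 56.83) = 751.76 + 464.73 = 1216.49 × 10⁶ N·mm.
M_n = 1216.49 kN·m.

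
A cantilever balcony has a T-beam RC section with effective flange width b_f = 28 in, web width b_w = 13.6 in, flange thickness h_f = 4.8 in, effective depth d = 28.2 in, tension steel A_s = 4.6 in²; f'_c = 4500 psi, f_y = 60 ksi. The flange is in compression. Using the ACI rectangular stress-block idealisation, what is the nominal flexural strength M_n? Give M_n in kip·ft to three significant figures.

M_n ≈ 619 kip·ft

Tension: T = A_s f_y = 4.6 × 60 = 276 kips.
Try a within the flange: a = T/(0.85 f'_c b_f) = 276/(0.85 × 4.5 × 28) = 2.577 in.
Since a = 2.577 ≤ h_f = 4.8 in, the stress block lies entirely in the flange; analyse as a rectangular beam of width b_f.
M_n = T(d − a/2) = 276 × (28.2 − 1.2885) = 7427.6 kip·in.
M_n = 7427.6/12 = 618.97 kip·ft.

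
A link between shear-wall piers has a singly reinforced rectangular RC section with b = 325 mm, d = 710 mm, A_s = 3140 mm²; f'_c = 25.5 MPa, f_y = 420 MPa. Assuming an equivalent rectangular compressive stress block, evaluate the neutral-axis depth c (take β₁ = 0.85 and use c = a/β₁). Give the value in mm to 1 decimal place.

T = A_s f_y = 3140 × 420 = 1318800 N = 1318.8 kN.
Setting C = 0.85 f'_c a b equal to T: a = 1318800/(0.85 × 25.5 × 325) = 187.213 mm.
With β₁ = 0.85, c = a/β₁ = 187.213/0.85 = 220.3 mm.

c ≈ 220.3 mm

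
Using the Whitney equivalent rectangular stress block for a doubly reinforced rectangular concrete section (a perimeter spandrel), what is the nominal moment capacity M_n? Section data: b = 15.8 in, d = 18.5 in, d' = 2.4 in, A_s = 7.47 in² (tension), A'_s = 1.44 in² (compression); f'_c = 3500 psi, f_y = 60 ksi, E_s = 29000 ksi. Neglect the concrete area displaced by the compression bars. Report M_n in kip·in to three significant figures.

Assume both steels yield.
a = (A_s − A'_s) f_y/(0.85 f'_c b) = (7.47 − 1.44) × 60/(0.85 × 3.5 × 15.8) = 7.697 in.
c = a/β₁ = 7.697/0.85 = 9.055 in; ε'_s = 0.003(c − d')/c = 0.0022 ≥ ε_y = 0.0021, so the compression steel yields.
M_n = (A_s − A'_s) f_y (d − a/2) + A'_s f_y (d − d') = 361.8 × (18.5 − 3.8485) + 86.4 × (18.5 − 2.4) = 5300.9 + 1391.0 = 6691.9 kip·in.

M_n ≈ 6690 kip·in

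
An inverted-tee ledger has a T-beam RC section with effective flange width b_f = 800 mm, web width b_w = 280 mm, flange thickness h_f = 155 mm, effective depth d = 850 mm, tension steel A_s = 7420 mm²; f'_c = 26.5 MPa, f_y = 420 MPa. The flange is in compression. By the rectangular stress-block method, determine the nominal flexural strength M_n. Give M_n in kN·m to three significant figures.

Tension: T = A_s f_y = 7420 × 420 = 3116400 N.
Try a within the flange: a = T/(0.85 f'_c b_f) = 3116400/(0.85 × 26.5 × 800) = 172.94 mm.
a = 172.94 > h_f = 155 mm: the block extends into the web. Split into flange-overhang and web parts.
C_f = 0.85 f'_c (b_f − b_w) h_f = 0.85 × 26.5 × (800 − 280) × 155 = 1815515 N.
Remaining web compression depth: a_w = (T − C_f)/(0.85 f'_c b_w) = (3116400 − 1815515)/(0.85 × 26.5 × 280) = 206.26 mm.
M_n = C_f(d − h_f/2) + (T − C_f)(d − a_w/2) = 1815515 × (850 − 77.5) + 1300885 × (850 − 103.13) = 1402.49 + 971.59 = 2374.08 × 10⁶ N·mm.
M_n = 2374.08 kN·m.

M_n ≈ 2370 kN·m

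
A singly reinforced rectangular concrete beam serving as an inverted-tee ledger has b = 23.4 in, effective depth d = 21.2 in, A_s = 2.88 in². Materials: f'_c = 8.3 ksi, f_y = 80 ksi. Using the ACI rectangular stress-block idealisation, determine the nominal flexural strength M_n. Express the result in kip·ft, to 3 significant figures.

T = A_s f_y = 2.88 × 80 = 230.4 kips.
a = T/(0.85 f'_c b) = 230.4/(0.85 × 8.3 × 23.4) = 1.396 in.
M_n = T(d − a/2) = 230.4 × (21.2 − 0.698) = 4723.7 kip·in = 4723.7/12 = 393.64 kip·ft.

M_n ≈ 394 kip·ft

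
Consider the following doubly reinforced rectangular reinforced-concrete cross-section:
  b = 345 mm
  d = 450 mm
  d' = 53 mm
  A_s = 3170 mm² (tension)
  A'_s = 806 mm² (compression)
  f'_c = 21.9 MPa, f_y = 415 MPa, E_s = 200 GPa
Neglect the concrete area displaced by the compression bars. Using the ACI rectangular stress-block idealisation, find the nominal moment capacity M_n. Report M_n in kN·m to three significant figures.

M_n ≈ 499 kN·m

Assume both tension and compression steel yield.
Net tension couple steel: A_s − A'_s = 2364 mm².
a = (A_s − A'_s) f_y / (0.85 f'_c b) = 981060/(0.85 × 21.9 × 345) = 152.76 mm.
c = a/β₁ = 152.76/0.85 = 179.72 mm; ε'_s = 0.003(c − d')/c = 0.0021 ≥ f_y/E_s = 0.0021, so compression steel does yield.
M_n = (A_s − A'_s) f_y (d − a/2) + A'_s f_y (d − d') = [981060 × (450 − 76.38) + 334490 × (450 − 53)] × 10⁻⁶ = 366.54 + 132.79 = 499.33 kN·m.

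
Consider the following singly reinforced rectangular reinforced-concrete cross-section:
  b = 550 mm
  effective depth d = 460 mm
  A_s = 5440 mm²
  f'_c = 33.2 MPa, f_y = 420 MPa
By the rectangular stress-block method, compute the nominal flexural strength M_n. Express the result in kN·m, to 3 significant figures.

T = A_s f_y = 5440 × 420 = 2284800 N = 2284.8 kN.
From C = T: a = T/(0.85 f'_c b) = 2284800/(0.85 × 33.2 × 550) = 147.21 mm.
M_n = T(d − a/2) = 2284.8 kN × (460 − 73.605) mm = 882.84 kN·m.

M_n ≈ 883 kN·m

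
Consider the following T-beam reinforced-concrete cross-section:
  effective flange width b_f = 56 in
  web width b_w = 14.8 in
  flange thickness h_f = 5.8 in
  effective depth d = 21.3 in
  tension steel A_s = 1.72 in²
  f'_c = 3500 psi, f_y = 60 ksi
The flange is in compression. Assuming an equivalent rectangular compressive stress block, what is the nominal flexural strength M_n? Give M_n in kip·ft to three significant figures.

Tension: T = A_s f_y = 1.72 × 60 = 103.2 kips.
Try a within the flange: a = T/(0.85 f'_c b_f) = 103.2/(0.85 × 3.5 × 56) = 0.619 in.
Since a = 0.619 ≤ h_f = 5.8 in, the stress block lies entirely in the flange; analyse as a rectangular beam of width b_f.
M_n = T(d − a/2) = 103.2 × (21.3 − 0.3095) = 2166.2 kip·in.
M_n = 2166.2/12 = 180.52 kip·ft.

M_n ≈ 181 kip·ft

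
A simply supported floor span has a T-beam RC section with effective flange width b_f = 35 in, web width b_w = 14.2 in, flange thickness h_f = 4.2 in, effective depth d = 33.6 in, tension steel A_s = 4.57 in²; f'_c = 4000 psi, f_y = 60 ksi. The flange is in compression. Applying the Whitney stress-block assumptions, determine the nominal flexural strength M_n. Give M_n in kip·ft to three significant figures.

M_n ≈ 741 kip·ft

Tension: T = A_s f_y = 4.57 × 60 = 274.2 kips.
Try a within the flange: a = T/(0.85 f'_c b_f) = 274.2/(0.85 × 4 × 35) = 2.304 in.
Since a = 2.304 ≤ h_f = 4.2 in, the stress block lies entirely in the flange; analyse as a rectangular beam of width b_f.
M_n = T(d − a/2) = 274.2 × (33.6 − 1.152) = 8897.2 kip·in.
M_n = 8897.2/12 = 741.43 kip·ft.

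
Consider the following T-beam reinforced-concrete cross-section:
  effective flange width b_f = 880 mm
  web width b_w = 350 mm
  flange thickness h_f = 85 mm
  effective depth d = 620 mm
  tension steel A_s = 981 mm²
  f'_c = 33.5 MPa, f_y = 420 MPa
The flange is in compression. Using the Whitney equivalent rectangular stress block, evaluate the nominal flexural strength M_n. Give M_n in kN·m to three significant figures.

Tension: T = A_s f_y = 981 × 420 = 412020 N.
Try a within the flange: a = T/(0.85 f'_c b_f) = 412020/(0.85 × 33.5 × 880) = 16.44 mm.
Since a = 16.44 ≤ h_f = 85 mm, the stress block lies entirely in the flange; analyse as a rectangular beam of width b_f.
M_n = T(d − a/2) = 412020 × (620 − 8.22) = 252.07 × 10⁶ N·mm.
M_n = 252.07 kN·m.

M_n ≈ 252 kN·m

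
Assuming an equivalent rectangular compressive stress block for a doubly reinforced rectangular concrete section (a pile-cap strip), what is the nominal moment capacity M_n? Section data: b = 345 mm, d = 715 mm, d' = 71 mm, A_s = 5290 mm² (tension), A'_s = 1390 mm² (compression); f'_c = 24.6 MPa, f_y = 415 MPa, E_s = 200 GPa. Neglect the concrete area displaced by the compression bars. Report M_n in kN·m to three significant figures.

Assume both tension and compression steel yield.
Net tension couple steel: A_s − A'_s = 3900 mm².
a = (A_s − A'_s) f_y / (0.85 f'_c b) = 1618500/(0.85 × 24.6 × 345) = 224.36 mm.
c = a/β₁ = 224.36/0.85 = 263.95 mm; ε'_s = 0.003(c − d')/c = 0.0022 ≥ f_y/E_s = 0.0021, so compression steel does yield.
M_n = (A_s − A'_s) f_y (d − a/2) + A'_s f_y (d − d') = [1618500 × (715 − 112.18) + 576850 × (715 − 71)] × 10⁻⁶ = 975.66 + 371.49 = 1347.15 kN·m.

M_n ≈ 1350 kN·m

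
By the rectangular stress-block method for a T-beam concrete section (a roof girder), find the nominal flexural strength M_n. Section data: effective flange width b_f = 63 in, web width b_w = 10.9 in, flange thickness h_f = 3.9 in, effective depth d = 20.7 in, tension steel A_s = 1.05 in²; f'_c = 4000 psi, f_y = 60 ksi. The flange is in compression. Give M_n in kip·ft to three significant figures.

Tension: T = A_s f_y = 1.05 × 60 = 63 kips.
Try a within the flange: a = T/(0.85 f'_c b_f) = 63/(0.85 × 4 × 63) = 0.294 in.
Since a = 0.294 ≤ h_f = 3.9 in, the stress block lies entirely in the flange; analyse as a rectangular beam of width b_f.
M_n = T(d − a/2) = 63 × (20.7 − 0.147) = 1294.8 kip·in.
M_n = 1294.8/12 = 107.90 kip·ft.

M_n ≈ 108 kip·ft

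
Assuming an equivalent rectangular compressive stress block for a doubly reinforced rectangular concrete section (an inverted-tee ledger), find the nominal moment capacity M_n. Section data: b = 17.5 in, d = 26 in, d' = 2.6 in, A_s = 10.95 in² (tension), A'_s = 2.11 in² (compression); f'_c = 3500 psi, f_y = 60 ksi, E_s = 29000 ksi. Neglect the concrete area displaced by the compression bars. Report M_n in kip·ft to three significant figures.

Assume both steels yield.
a = (A_s − A'_s) f_y/(0.85 f'_c b) = (10.95 − 2.11) × 60/(0.85 × 3.5 × 17.5) = 10.188 in.
c = a/β₁ = 10.188/0.85 = 11.986 in; ε'_s = 0.003(c − d')/c = 0.0023 ≥ ε_y = 0.0021, so the compression steel yields.
M_n = (A_s − A'_s) f_y (d − a/2) + A'_s f_y (d − d') = 530.4 × (26 − 5.094) + 126.6 × (26 − 2.6) = 11088.5 + 2962.4 = 14050.9 kip·in = 14050.9/12 = 1170.91 kip·ft.

M_n ≈ 1170 kip·ft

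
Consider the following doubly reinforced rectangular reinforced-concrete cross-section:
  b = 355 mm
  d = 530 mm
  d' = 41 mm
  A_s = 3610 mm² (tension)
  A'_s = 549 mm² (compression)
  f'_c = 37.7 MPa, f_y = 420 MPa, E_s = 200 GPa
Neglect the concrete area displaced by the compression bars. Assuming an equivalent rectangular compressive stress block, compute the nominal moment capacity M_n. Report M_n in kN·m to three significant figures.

M_n ≈ 721 kN·m

Assume both tension and compression steel yield.
Net tension couple steel: A_s − A'_s = 3061 mm².
a = (A_s − A'_s) f_y / (0.85 f'_c b) = 1285620/(0.85 × 37.7 × 355) = 113.01 mm.
c = a/β₁ = 113.01/0.781 = 144.70 mm; ε'_s = 0.003(c − d')/c = 0.0021 ≥ f_y/E_s = 0.0021, so compression steel does yield.
M_n = (A_s − A'_s) f_y (d − a/2) + A'_s f_y (d − d') = [1285620 × (530 − 56.505) + 230580 × (530 − 41)] × 10⁻⁶ = 608.73 + 112.75 = 721.48 kN·m.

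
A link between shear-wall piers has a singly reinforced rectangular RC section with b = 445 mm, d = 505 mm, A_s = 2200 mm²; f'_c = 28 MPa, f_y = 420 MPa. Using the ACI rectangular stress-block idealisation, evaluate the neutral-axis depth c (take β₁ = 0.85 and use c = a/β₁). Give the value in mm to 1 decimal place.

c ≈ 102.6 mm

T = A_s f_y = 2200 × 420 = 924000 N = 924 kN.
Setting C = 0.85 f'_c a b equal to T: a = 924000/(0.85 × 28 × 445) = 87.244 mm.
With β₁ = 0.85, c = a/β₁ = 87.244/0.85 = 102.6 mm.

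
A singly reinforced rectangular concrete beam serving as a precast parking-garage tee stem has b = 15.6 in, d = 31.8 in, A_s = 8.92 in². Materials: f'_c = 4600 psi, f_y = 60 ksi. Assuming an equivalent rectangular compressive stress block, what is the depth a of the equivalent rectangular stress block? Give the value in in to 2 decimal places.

T = A_s f_y = 8.92 × 60 = 535.2 kips.
a = T/(0.85 f'_c b) = 535.2/(0.85 × 4.6 × 15.6) = 8.77 in.

a ≈ 8.77 in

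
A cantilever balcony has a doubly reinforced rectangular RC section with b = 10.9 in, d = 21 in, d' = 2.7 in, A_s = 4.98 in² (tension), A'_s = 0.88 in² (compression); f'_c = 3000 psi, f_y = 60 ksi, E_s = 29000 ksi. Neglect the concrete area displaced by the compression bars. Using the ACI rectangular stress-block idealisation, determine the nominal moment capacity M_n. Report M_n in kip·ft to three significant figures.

Assume both steels yield.
a = (A_s − A'_s) f_y/(0.85 f'_c b) = (4.98 − 0.88) × 60/(0.85 × 3 × 10.9) = 8.851 in.
c = a/β₁ = 8.851/0.85 = 10.413 in; ε'_s = 0.003(c − d')/c = 0.0022 ≥ ε_y = 0.0021, so the compression steel yields.
M_n = (A_s − A'_s) f_y (d − a/2) + A'_s f_y (d − d') = 246 × (21 − 4.4255) + 52.8 × (21 − 2.7) = 4077.3 + 966.2 = 5043.5 kip·in = 5043.5/12 = 420.29 kip·ft.

M_n ≈ 420 kip·ft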